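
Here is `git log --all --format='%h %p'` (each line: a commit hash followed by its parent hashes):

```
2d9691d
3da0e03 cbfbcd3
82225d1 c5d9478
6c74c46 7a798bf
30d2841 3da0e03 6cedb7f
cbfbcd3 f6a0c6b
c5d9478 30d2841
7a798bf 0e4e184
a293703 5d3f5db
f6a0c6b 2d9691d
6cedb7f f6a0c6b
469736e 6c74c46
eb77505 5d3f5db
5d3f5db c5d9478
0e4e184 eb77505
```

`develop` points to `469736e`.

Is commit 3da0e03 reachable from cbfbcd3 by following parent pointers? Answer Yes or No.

No

Ancestors of cbfbcd3: {2d9691d, cbfbcd3, f6a0c6b}.
3da0e03 is not in that set, so it is not an ancestor of cbfbcd3.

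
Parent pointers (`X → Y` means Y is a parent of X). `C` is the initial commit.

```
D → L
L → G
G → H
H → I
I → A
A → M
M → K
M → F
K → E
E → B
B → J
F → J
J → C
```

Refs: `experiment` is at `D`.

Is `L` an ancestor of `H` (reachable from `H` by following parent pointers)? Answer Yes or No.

Ancestors of H: {A, B, C, E, F, H, I, J, K, M}.
L is not in that set, so it is not an ancestor of H.

No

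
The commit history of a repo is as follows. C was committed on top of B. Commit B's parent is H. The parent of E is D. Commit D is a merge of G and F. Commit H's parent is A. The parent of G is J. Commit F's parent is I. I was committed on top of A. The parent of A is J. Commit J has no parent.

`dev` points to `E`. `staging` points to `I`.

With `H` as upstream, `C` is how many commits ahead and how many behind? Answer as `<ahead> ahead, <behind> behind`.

2 ahead, 0 behind

Reachable from C: {A, B, C, H, J}.
Reachable from H: {A, H, J}.
Only in C's history (ahead): {B, C} — 2.
Only in H's history (behind): {} — 0.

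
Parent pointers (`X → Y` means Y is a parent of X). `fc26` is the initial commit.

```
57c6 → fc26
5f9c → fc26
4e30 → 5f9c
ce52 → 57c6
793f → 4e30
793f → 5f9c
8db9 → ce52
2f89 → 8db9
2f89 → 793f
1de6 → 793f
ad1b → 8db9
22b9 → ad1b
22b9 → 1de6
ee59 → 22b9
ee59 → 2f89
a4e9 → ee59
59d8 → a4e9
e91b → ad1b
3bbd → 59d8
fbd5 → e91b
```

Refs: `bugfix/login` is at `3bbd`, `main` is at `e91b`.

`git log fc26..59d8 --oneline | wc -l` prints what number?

13

Reachable from 59d8: {1de6, 22b9, 2f89, 4e30, 57c6, 59d8, 5f9c, 793f, 8db9, a4e9, ad1b, ce52, ee59, fc26}.
Reachable from fc26: {fc26}.
In 59d8's history but not fc26's: {1de6, 22b9, 2f89, 4e30, 57c6, 59d8, 5f9c, 793f, 8db9, a4e9, ad1b, ce52, ee59} — 13 commits.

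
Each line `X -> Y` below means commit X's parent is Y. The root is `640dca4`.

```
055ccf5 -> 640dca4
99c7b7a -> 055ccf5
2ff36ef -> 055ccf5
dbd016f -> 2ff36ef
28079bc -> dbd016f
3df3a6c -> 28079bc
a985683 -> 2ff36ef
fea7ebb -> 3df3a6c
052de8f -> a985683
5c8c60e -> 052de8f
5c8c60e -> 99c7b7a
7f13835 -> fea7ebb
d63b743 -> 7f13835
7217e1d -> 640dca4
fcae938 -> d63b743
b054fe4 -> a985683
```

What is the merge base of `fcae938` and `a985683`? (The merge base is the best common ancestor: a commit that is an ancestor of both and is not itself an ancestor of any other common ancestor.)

Ancestors of fcae938: {055ccf5, 28079bc, 2ff36ef, 3df3a6c, 640dca4, 7f13835, d63b743, dbd016f, fcae938, fea7ebb}.
Ancestors of a985683: {055ccf5, 2ff36ef, 640dca4, a985683}.
Common ancestors: {055ccf5, 2ff36ef, 640dca4}.
Among these, 2ff36ef is not an ancestor of any other common ancestor — it is the merge base.

2ff36ef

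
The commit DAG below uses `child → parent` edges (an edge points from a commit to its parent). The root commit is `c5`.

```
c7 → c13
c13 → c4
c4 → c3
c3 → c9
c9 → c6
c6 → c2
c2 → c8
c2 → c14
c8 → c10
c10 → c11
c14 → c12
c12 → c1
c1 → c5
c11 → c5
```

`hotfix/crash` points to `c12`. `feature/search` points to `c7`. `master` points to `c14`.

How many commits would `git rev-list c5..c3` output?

Reachable from c3: {c1, c10, c11, c12, c14, c2, c3, c5, c6, c8, c9}.
Reachable from c5: {c5}.
In c3's history but not c5's: {c1, c10, c11, c12, c14, c2, c3, c6, c8, c9} — 10 commits.

10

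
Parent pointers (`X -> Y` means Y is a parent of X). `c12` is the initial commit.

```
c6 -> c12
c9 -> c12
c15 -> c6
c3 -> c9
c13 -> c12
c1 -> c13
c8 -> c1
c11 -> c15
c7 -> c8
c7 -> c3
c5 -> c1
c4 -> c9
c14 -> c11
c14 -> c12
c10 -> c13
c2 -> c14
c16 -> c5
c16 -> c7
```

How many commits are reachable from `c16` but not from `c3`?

Reachable from c16: {c1, c12, c13, c16, c3, c5, c7, c8, c9}.
Reachable from c3: {c12, c3, c9}.
In c16's history but not c3's: {c1, c13, c16, c5, c7, c8} — 6 commits.

6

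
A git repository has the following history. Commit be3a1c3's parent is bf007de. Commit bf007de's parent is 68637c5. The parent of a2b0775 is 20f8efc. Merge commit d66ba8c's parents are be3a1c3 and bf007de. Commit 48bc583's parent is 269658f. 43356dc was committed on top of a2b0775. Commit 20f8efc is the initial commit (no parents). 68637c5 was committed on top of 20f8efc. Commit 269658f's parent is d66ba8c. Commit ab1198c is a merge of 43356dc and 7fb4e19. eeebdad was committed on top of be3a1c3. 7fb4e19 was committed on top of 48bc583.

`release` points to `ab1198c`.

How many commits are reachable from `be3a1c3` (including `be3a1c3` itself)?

4

Walking parent pointers from be3a1c3: reachable set = {20f8efc, 68637c5, be3a1c3, bf007de}.
That is 4 commits.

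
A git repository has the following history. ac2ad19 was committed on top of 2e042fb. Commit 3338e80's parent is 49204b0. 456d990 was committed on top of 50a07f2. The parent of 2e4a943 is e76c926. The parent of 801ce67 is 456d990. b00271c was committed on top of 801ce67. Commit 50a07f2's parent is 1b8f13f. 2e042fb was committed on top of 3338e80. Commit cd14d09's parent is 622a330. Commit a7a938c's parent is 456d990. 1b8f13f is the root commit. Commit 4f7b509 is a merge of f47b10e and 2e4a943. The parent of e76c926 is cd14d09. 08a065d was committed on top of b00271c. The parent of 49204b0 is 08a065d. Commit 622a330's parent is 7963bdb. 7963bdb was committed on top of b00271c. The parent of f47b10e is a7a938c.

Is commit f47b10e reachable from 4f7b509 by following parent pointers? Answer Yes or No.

Ancestors of 4f7b509 (commits reachable by following parents): {1b8f13f, 2e4a943, 456d990, 4f7b509, 50a07f2, 622a330, 7963bdb, 801ce67, a7a938c, b00271c, cd14d09, e76c926, f47b10e}.
f47b10e is in that set, so it is an ancestor of 4f7b509.

Yes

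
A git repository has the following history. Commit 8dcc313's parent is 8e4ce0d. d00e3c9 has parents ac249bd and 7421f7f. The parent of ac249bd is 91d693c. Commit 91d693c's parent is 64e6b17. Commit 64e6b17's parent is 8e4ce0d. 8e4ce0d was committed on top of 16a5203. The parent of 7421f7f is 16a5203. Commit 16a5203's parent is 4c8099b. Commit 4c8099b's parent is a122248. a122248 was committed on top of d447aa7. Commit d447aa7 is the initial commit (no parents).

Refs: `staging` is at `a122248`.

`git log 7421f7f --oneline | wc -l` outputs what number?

Walking parent pointers from 7421f7f: reachable set = {16a5203, 4c8099b, 7421f7f, a122248, d447aa7}.
That is 5 commits.

5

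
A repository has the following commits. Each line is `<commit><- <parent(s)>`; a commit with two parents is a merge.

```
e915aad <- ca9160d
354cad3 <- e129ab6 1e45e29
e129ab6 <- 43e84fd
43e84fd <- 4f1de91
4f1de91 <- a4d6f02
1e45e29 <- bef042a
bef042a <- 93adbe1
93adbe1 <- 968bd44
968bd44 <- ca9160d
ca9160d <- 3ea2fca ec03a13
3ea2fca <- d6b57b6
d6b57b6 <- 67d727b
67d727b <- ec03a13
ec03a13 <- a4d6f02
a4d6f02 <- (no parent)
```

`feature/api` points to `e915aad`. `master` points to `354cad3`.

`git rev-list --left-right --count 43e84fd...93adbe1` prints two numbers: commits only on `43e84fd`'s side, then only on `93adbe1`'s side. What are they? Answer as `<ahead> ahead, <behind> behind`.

2 ahead, 7 behind

Reachable from 43e84fd: {43e84fd, 4f1de91, a4d6f02}.
Reachable from 93adbe1: {3ea2fca, 67d727b, 93adbe1, 968bd44, a4d6f02, ca9160d, d6b57b6, ec03a13}.
Only in 43e84fd's history (ahead): {43e84fd, 4f1de91} — 2.
Only in 93adbe1's history (behind): {3ea2fca, 67d727b, 93adbe1, 968bd44, ca9160d, d6b57b6, ec03a13} — 7.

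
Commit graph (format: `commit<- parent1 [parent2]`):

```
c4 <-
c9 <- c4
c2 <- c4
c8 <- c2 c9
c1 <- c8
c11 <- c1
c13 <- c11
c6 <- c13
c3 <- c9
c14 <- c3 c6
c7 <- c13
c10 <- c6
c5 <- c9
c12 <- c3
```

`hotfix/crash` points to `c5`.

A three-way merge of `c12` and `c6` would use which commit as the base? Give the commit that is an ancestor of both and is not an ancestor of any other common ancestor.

Ancestors of c12: {c12, c3, c4, c9}.
Ancestors of c6: {c1, c11, c13, c2, c4, c6, c8, c9}.
Common ancestors: {c4, c9}.
Among these, c9 is not an ancestor of any other common ancestor — it is the merge base.

c9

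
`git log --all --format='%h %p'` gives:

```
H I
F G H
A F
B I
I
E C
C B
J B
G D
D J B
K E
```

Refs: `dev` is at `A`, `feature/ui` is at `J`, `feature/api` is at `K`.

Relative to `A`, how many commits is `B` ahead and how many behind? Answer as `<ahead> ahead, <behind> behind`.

0 ahead, 6 behind

Reachable from B: {B, I}.
Reachable from A: {A, B, D, F, G, H, I, J}.
Only in B's history (ahead): {} — 0.
Only in A's history (behind): {A, D, F, G, H, J} — 6.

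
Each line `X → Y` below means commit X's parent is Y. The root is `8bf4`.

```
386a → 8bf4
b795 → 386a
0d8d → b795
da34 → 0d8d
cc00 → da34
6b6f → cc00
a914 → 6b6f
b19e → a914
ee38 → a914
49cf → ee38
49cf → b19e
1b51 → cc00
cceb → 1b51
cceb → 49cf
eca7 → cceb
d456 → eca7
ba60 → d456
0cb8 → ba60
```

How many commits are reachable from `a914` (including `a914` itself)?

8

Walking parent pointers from a914: reachable set = {0d8d, 386a, 6b6f, 8bf4, a914, b795, cc00, da34}.
That is 8 commits.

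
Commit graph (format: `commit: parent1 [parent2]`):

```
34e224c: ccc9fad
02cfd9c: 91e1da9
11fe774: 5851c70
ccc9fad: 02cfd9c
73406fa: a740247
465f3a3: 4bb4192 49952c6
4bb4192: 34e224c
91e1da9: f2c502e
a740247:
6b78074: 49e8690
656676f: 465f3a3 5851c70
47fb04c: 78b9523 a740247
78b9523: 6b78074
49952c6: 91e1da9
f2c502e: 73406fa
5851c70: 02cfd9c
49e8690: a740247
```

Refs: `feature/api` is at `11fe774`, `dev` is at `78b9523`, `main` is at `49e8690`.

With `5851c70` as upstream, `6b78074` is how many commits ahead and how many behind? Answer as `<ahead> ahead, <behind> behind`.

Reachable from 6b78074: {49e8690, 6b78074, a740247}.
Reachable from 5851c70: {02cfd9c, 5851c70, 73406fa, 91e1da9, a740247, f2c502e}.
Only in 6b78074's history (ahead): {49e8690, 6b78074} — 2.
Only in 5851c70's history (behind): {02cfd9c, 5851c70, 73406fa, 91e1da9, f2c502e} — 5.

2 ahead, 5 behind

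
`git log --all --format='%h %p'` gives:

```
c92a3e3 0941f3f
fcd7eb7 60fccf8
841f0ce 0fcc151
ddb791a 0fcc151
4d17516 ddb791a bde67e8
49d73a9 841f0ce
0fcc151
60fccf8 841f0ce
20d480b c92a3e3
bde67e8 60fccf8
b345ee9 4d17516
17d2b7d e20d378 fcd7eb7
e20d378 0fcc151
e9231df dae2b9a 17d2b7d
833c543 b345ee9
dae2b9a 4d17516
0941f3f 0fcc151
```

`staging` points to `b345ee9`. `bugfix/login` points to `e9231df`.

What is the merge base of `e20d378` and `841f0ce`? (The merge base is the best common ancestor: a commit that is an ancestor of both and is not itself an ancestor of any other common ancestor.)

Ancestors of e20d378: {0fcc151, e20d378}.
Ancestors of 841f0ce: {0fcc151, 841f0ce}.
Common ancestors: {0fcc151}.
The only common ancestor is 0fcc151, so it is the merge base.

0fcc151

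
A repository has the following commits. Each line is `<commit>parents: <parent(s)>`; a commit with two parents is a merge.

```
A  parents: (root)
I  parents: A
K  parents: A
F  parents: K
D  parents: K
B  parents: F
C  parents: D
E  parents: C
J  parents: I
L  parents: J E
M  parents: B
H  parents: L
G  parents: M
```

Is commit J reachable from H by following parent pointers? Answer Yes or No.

Yes

Ancestors of H (commits reachable by following parents): {A, C, D, E, H, I, J, K, L}.
J is in that set, so it is an ancestor of H.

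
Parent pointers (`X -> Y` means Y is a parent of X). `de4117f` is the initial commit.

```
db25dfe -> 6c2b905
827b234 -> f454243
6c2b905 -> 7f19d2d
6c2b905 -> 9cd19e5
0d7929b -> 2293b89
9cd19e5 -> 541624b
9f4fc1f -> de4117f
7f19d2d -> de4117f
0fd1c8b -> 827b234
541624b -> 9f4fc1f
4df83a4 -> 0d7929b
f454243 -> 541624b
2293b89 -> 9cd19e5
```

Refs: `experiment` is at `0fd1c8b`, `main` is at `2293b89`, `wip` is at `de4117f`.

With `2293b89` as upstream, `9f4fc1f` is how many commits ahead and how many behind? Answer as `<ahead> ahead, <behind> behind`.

0 ahead, 3 behind

Reachable from 9f4fc1f: {9f4fc1f, de4117f}.
Reachable from 2293b89: {2293b89, 541624b, 9cd19e5, 9f4fc1f, de4117f}.
Only in 9f4fc1f's history (ahead): {} — 0.
Only in 2293b89's history (behind): {2293b89, 541624b, 9cd19e5} — 3.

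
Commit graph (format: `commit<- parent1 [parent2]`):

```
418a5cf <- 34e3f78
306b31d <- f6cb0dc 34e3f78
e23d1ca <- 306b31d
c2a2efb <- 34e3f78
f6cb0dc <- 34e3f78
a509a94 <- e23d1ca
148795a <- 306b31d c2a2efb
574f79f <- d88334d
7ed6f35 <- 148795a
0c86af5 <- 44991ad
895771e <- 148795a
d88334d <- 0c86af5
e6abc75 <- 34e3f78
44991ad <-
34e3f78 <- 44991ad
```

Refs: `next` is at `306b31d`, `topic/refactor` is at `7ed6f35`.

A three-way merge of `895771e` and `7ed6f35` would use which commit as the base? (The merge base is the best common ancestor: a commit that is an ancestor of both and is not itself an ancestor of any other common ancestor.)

148795a

Ancestors of 895771e: {148795a, 306b31d, 34e3f78, 44991ad, 895771e, c2a2efb, f6cb0dc}.
Ancestors of 7ed6f35: {148795a, 306b31d, 34e3f78, 44991ad, 7ed6f35, c2a2efb, f6cb0dc}.
Common ancestors: {148795a, 306b31d, 34e3f78, 44991ad, c2a2efb, f6cb0dc}.
Among these, 148795a is not an ancestor of any other common ancestor — it is the merge base.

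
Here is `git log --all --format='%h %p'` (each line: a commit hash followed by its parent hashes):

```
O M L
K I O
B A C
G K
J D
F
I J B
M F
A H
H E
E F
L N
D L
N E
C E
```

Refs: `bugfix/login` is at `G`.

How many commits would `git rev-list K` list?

Walking parent pointers from K: reachable set = {A, B, C, D, E, F, H, I, J, K, L, M, N, O}.
That is 14 commits.

14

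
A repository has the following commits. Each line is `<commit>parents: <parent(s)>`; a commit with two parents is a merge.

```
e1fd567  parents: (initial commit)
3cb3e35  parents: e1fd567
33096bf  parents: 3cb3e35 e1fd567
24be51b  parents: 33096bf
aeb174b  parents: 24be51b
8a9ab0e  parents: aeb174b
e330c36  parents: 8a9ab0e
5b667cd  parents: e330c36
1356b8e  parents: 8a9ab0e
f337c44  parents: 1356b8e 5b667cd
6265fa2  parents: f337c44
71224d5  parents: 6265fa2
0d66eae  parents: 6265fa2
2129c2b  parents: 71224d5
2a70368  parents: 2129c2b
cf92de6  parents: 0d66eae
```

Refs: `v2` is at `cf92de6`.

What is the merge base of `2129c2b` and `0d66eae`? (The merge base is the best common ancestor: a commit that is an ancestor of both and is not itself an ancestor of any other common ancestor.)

6265fa2

Ancestors of 2129c2b: {1356b8e, 2129c2b, 24be51b, 33096bf, 3cb3e35, 5b667cd, 6265fa2, 71224d5, 8a9ab0e, aeb174b, e1fd567, e330c36, f337c44}.
Ancestors of 0d66eae: {0d66eae, 1356b8e, 24be51b, 33096bf, 3cb3e35, 5b667cd, 6265fa2, 8a9ab0e, aeb174b, e1fd567, e330c36, f337c44}.
Common ancestors: {1356b8e, 24be51b, 33096bf, 3cb3e35, 5b667cd, 6265fa2, 8a9ab0e, aeb174b, e1fd567, e330c36, f337c44}.
Among these, 6265fa2 is not an ancestor of any other common ancestor — it is the merge base.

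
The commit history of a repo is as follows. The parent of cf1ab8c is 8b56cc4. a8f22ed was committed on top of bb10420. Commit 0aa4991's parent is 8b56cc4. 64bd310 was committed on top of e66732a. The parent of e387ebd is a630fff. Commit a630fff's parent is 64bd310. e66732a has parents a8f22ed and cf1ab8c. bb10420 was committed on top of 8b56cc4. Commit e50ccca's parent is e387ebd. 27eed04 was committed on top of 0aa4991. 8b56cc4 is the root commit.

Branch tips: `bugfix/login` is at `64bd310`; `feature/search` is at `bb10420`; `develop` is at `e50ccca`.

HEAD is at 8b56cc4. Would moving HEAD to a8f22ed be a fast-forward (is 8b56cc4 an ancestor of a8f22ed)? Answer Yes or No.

Yes

A fast-forward from 8b56cc4 to a8f22ed is possible iff 8b56cc4 is an ancestor of a8f22ed.
Ancestors of a8f22ed: {8b56cc4, a8f22ed, bb10420}.
8b56cc4 is among them, so fast-forward is possible.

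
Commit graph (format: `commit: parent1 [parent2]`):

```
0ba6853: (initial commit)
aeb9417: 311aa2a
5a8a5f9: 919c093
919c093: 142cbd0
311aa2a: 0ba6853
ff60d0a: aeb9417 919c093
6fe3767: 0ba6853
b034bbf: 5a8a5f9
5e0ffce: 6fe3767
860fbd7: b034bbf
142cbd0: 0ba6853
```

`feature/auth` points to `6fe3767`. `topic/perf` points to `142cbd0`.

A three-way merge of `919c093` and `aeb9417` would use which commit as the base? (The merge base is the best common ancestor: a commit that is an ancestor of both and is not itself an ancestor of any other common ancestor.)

0ba6853

Ancestors of 919c093: {0ba6853, 142cbd0, 919c093}.
Ancestors of aeb9417: {0ba6853, 311aa2a, aeb9417}.
Common ancestors: {0ba6853}.
The only common ancestor is 0ba6853, so it is the merge base.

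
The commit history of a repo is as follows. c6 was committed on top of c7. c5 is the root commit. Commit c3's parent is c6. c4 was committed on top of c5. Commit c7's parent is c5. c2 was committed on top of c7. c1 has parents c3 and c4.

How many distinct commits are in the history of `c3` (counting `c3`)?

4

Walking parent pointers from c3: reachable set = {c3, c5, c6, c7}.
That is 4 commits.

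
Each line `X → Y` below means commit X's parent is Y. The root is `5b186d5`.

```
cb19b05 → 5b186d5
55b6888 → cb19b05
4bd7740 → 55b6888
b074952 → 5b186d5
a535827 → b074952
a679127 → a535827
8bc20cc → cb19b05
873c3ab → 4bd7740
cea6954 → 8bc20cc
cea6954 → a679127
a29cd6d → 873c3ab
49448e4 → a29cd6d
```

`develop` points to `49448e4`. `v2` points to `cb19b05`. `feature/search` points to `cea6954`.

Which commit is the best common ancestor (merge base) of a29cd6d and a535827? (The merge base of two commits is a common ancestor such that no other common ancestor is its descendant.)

Ancestors of a29cd6d: {4bd7740, 55b6888, 5b186d5, 873c3ab, a29cd6d, cb19b05}.
Ancestors of a535827: {5b186d5, a535827, b074952}.
Common ancestors: {5b186d5}.
The only common ancestor is 5b186d5, so it is the merge base.

5b186d5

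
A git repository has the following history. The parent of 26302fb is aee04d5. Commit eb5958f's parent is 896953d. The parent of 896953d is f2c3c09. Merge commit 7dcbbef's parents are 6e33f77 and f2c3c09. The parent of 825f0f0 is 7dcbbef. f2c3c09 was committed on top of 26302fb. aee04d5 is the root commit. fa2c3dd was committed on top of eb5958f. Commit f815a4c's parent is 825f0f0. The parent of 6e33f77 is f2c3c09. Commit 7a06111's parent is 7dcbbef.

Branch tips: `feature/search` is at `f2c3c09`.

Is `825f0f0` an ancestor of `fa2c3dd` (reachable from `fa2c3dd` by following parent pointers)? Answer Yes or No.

No

Ancestors of fa2c3dd: {26302fb, 896953d, aee04d5, eb5958f, f2c3c09, fa2c3dd}.
825f0f0 is not in that set, so it is not an ancestor of fa2c3dd.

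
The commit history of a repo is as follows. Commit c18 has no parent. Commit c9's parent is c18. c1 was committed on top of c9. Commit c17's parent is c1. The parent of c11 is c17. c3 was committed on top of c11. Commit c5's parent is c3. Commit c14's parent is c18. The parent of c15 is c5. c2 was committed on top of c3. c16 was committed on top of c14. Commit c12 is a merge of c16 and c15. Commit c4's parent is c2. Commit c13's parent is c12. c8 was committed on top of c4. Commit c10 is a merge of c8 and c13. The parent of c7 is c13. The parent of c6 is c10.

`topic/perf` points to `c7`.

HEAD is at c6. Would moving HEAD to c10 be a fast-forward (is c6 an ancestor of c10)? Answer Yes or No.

No

A fast-forward from c6 to c10 is possible iff c6 is an ancestor of c10.
Ancestors of c10: {c1, c10, c11, c12, c13, c14, c15, c16, c17, c18, c2, c3, c4, c5, c8, c9}.
c6 is not among them, so fast-forward is not possible.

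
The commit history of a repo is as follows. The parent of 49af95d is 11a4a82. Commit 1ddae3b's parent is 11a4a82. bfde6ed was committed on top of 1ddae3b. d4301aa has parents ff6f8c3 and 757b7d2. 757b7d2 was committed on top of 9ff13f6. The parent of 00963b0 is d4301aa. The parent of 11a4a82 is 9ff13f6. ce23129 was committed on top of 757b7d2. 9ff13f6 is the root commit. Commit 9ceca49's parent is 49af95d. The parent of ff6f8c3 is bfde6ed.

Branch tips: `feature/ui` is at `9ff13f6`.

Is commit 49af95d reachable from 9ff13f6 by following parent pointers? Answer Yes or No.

Ancestors of 9ff13f6: {9ff13f6}.
49af95d is not in that set, so it is not an ancestor of 9ff13f6.

No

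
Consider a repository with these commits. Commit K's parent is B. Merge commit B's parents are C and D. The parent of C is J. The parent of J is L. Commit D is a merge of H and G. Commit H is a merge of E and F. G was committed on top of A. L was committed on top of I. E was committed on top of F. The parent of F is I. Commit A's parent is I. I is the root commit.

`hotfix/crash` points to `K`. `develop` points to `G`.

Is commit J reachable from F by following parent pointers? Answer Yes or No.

Ancestors of F: {F, I}.
J is not in that set, so it is not an ancestor of F.

No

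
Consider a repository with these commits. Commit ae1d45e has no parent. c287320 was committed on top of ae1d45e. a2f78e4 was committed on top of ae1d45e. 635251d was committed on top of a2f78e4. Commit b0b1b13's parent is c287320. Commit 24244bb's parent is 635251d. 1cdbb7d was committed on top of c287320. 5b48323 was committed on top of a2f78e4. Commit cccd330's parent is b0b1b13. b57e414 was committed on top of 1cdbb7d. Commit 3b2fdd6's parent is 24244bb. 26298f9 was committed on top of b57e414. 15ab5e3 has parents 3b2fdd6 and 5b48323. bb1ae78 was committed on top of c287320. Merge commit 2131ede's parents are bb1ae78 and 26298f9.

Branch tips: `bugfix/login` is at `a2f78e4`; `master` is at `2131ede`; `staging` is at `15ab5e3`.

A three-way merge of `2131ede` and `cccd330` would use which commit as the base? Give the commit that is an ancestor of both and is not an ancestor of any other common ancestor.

Ancestors of 2131ede: {1cdbb7d, 2131ede, 26298f9, ae1d45e, b57e414, bb1ae78, c287320}.
Ancestors of cccd330: {ae1d45e, b0b1b13, c287320, cccd330}.
Common ancestors: {ae1d45e, c287320}.
Among these, c287320 is not an ancestor of any other common ancestor — it is the merge base.

c287320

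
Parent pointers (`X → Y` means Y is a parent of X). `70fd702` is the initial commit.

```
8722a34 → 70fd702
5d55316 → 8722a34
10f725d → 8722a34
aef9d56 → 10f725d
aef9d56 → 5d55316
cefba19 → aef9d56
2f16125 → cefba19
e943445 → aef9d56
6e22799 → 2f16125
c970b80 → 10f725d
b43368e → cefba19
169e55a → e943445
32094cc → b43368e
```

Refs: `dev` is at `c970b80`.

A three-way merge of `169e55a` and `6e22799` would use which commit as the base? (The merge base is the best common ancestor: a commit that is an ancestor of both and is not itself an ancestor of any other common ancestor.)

Ancestors of 169e55a: {10f725d, 169e55a, 5d55316, 70fd702, 8722a34, aef9d56, e943445}.
Ancestors of 6e22799: {10f725d, 2f16125, 5d55316, 6e22799, 70fd702, 8722a34, aef9d56, cefba19}.
Common ancestors: {10f725d, 5d55316, 70fd702, 8722a34, aef9d56}.
Among these, aef9d56 is not an ancestor of any other common ancestor — it is the merge base.

aef9d56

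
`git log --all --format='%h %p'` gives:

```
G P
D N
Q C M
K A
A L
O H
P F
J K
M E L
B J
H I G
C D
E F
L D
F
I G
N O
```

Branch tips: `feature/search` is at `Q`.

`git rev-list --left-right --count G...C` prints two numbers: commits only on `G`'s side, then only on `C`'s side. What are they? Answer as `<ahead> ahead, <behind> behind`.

Reachable from G: {F, G, P}.
Reachable from C: {C, D, F, G, H, I, N, O, P}.
Only in G's history (ahead): {} — 0.
Only in C's history (behind): {C, D, H, I, N, O} — 6.

0 ahead, 6 behind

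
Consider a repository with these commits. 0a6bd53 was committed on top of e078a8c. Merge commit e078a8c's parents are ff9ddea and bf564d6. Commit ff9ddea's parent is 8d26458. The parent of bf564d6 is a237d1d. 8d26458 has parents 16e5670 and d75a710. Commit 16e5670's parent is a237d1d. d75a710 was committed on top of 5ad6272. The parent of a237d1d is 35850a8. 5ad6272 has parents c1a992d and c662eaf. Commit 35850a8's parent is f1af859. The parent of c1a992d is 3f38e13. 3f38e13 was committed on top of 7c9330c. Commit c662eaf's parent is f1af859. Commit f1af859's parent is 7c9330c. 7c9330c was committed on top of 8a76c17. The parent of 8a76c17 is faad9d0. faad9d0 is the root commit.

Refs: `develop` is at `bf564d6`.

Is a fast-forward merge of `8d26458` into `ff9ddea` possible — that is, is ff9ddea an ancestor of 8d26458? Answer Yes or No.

No

A fast-forward from ff9ddea to 8d26458 is possible iff ff9ddea is an ancestor of 8d26458.
Ancestors of 8d26458: {16e5670, 35850a8, 3f38e13, 5ad6272, 7c9330c, 8a76c17, 8d26458, a237d1d, c1a992d, c662eaf, d75a710, f1af859, faad9d0}.
ff9ddea is not among them, so fast-forward is not possible.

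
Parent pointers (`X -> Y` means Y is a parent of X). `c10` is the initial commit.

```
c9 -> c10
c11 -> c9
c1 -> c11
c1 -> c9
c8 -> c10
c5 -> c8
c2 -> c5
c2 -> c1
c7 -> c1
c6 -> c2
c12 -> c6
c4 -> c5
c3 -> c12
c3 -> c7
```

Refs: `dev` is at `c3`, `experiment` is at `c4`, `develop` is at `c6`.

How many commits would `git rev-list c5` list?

3

Walking parent pointers from c5: reachable set = {c10, c5, c8}.
That is 3 commits.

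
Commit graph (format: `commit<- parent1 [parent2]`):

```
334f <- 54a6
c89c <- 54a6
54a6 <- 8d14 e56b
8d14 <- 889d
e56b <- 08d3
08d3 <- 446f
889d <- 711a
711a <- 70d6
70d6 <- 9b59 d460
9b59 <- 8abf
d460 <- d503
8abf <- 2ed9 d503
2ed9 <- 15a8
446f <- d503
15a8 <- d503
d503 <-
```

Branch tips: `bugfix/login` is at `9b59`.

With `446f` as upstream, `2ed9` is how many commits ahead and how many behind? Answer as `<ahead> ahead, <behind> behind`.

2 ahead, 1 behind

Reachable from 2ed9: {15a8, 2ed9, d503}.
Reachable from 446f: {446f, d503}.
Only in 2ed9's history (ahead): {15a8, 2ed9} — 2.
Only in 446f's history (behind): {446f} — 1.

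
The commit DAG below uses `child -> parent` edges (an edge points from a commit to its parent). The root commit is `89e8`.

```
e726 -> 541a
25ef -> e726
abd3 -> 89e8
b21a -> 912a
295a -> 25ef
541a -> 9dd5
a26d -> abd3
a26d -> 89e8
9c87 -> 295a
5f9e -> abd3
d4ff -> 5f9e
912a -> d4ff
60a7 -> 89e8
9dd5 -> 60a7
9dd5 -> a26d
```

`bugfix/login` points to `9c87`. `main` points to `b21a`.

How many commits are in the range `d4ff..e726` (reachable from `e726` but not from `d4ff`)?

Reachable from e726: {541a, 60a7, 89e8, 9dd5, a26d, abd3, e726}.
Reachable from d4ff: {5f9e, 89e8, abd3, d4ff}.
In e726's history but not d4ff's: {541a, 60a7, 9dd5, a26d, e726} — 5 commits.

5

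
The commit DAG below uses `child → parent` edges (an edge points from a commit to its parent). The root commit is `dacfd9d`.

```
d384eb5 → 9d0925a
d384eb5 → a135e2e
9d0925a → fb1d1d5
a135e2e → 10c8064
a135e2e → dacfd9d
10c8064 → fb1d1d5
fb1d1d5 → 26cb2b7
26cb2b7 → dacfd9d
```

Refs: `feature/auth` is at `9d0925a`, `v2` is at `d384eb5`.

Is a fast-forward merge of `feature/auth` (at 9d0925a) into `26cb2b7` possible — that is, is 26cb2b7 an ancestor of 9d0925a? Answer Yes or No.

Yes

A fast-forward from 26cb2b7 to 9d0925a is possible iff 26cb2b7 is an ancestor of 9d0925a.
Ancestors of 9d0925a: {26cb2b7, 9d0925a, dacfd9d, fb1d1d5}.
26cb2b7 is among them, so fast-forward is possible.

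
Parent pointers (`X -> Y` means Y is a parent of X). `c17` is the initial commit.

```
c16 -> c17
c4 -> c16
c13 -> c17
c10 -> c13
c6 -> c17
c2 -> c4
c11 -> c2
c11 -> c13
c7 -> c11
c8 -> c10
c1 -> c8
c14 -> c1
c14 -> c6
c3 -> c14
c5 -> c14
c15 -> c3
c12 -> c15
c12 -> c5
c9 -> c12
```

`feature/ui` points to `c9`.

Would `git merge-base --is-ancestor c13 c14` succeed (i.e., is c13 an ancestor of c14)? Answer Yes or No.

Yes

Ancestors of c14 (commits reachable by following parents): {c1, c10, c13, c14, c17, c6, c8}.
c13 is in that set, so it is an ancestor of c14.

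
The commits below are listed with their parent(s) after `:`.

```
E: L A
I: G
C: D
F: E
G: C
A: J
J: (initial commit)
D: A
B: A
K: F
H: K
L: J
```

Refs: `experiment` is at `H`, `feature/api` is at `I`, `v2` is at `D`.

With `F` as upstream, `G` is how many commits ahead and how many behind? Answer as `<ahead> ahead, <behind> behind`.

3 ahead, 3 behind

Reachable from G: {A, C, D, G, J}.
Reachable from F: {A, E, F, J, L}.
Only in G's history (ahead): {C, D, G} — 3.
Only in F's history (behind): {E, F, L} — 3.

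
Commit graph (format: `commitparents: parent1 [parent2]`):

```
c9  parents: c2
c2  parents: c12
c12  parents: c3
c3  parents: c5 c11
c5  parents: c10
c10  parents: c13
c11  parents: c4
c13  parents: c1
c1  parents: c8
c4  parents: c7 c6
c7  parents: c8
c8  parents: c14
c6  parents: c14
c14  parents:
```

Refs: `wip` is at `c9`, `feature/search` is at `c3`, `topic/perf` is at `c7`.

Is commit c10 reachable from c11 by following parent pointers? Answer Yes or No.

No

Ancestors of c11: {c11, c14, c4, c6, c7, c8}.
c10 is not in that set, so it is not an ancestor of c11.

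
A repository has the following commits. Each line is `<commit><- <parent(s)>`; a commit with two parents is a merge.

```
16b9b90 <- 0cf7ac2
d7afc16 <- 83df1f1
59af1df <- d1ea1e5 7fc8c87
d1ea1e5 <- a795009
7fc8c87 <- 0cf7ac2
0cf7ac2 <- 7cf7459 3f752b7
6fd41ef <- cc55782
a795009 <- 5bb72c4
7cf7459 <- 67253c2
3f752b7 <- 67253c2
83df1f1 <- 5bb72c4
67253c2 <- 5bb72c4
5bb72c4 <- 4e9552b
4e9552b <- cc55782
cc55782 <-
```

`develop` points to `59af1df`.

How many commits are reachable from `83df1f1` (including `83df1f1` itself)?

Walking parent pointers from 83df1f1: reachable set = {4e9552b, 5bb72c4, 83df1f1, cc55782}.
That is 4 commits.

4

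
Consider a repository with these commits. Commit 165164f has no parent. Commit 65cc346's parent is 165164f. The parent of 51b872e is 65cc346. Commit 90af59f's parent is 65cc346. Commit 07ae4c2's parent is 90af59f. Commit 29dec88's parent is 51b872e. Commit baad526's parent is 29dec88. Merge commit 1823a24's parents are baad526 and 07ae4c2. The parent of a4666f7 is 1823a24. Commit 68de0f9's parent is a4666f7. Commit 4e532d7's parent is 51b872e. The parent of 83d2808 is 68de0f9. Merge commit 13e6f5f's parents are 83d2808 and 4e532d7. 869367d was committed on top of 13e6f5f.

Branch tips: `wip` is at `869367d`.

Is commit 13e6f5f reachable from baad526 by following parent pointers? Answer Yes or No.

Ancestors of baad526: {165164f, 29dec88, 51b872e, 65cc346, baad526}.
13e6f5f is not in that set, so it is not an ancestor of baad526.

No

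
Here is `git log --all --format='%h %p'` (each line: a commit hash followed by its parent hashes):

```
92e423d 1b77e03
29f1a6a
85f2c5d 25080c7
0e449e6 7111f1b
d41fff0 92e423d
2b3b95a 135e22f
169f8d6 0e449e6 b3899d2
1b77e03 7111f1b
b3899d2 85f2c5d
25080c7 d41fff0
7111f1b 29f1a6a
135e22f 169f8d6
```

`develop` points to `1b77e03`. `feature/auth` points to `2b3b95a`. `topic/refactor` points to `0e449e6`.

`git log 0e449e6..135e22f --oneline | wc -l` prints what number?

8

Reachable from 135e22f: {0e449e6, 135e22f, 169f8d6, 1b77e03, 25080c7, 29f1a6a, 7111f1b, 85f2c5d, 92e423d, b3899d2, d41fff0}.
Reachable from 0e449e6: {0e449e6, 29f1a6a, 7111f1b}.
In 135e22f's history but not 0e449e6's: {135e22f, 169f8d6, 1b77e03, 25080c7, 85f2c5d, 92e423d, b3899d2, d41fff0} — 8 commits.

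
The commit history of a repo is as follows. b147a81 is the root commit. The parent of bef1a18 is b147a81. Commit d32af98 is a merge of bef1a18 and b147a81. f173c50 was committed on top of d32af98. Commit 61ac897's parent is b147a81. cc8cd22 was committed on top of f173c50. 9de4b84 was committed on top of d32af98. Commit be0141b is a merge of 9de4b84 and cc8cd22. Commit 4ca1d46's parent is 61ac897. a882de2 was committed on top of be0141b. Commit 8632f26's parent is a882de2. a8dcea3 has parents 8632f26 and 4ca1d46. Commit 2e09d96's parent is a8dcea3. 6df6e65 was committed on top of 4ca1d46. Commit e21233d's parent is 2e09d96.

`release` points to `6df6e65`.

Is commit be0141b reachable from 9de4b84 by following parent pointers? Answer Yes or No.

Ancestors of 9de4b84: {9de4b84, b147a81, bef1a18, d32af98}.
be0141b is not in that set, so it is not an ancestor of 9de4b84.

No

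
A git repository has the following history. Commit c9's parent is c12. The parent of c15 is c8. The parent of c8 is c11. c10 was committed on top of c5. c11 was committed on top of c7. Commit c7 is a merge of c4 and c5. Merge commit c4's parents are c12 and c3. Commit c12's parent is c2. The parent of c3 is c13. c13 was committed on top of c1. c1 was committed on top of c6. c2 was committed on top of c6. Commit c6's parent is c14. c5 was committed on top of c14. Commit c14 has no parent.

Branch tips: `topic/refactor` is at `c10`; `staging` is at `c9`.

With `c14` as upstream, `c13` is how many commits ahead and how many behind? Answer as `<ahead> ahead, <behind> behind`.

Reachable from c13: {c1, c13, c14, c6}.
Reachable from c14: {c14}.
Only in c13's history (ahead): {c1, c13, c6} — 3.
Only in c14's history (behind): {} — 0.

3 ahead, 0 behind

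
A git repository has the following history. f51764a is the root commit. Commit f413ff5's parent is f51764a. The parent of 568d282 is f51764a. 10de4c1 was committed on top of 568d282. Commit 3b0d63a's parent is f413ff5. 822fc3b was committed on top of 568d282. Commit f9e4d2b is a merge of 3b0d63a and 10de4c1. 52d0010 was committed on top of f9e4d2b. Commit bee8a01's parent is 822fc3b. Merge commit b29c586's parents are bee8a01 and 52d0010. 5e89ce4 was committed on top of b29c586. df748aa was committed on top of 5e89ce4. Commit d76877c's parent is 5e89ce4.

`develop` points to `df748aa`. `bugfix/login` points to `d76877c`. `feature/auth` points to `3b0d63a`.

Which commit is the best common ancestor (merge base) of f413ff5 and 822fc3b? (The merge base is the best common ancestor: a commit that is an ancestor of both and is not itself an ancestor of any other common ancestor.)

Ancestors of f413ff5: {f413ff5, f51764a}.
Ancestors of 822fc3b: {568d282, 822fc3b, f51764a}.
Common ancestors: {f51764a}.
The only common ancestor is f51764a, so it is the merge base.

f51764a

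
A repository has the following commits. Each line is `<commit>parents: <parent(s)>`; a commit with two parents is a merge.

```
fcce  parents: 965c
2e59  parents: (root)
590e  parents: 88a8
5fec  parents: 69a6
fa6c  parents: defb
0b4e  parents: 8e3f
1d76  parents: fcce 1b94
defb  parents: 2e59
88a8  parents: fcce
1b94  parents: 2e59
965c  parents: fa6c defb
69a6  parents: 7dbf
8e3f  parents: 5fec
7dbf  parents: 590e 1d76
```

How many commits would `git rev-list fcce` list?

5

Walking parent pointers from fcce: reachable set = {2e59, 965c, defb, fa6c, fcce}.
That is 5 commits.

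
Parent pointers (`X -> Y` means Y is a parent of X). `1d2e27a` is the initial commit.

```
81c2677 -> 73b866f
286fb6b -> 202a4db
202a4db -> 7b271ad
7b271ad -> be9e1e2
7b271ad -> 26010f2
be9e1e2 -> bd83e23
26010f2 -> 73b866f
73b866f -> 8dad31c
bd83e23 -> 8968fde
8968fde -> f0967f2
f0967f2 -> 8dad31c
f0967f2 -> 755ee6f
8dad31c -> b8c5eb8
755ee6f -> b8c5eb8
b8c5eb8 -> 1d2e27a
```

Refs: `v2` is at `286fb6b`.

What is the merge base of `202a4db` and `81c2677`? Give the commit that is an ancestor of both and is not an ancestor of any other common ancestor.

73b866f

Ancestors of 202a4db: {1d2e27a, 202a4db, 26010f2, 73b866f, 755ee6f, 7b271ad, 8968fde, 8dad31c, b8c5eb8, bd83e23, be9e1e2, f0967f2}.
Ancestors of 81c2677: {1d2e27a, 73b866f, 81c2677, 8dad31c, b8c5eb8}.
Common ancestors: {1d2e27a, 73b866f, 8dad31c, b8c5eb8}.
Among these, 73b866f is not an ancestor of any other common ancestor — it is the merge base.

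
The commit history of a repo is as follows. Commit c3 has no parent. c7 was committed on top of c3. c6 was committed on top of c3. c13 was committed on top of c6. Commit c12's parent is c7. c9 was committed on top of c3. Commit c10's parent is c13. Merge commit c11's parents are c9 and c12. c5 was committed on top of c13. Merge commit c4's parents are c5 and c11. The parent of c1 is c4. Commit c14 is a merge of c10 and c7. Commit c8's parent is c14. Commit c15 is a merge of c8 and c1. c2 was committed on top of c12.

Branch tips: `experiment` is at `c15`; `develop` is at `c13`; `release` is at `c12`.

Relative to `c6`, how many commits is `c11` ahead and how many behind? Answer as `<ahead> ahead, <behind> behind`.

Reachable from c11: {c11, c12, c3, c7, c9}.
Reachable from c6: {c3, c6}.
Only in c11's history (ahead): {c11, c12, c7, c9} — 4.
Only in c6's history (behind): {c6} — 1.

4 ahead, 1 behind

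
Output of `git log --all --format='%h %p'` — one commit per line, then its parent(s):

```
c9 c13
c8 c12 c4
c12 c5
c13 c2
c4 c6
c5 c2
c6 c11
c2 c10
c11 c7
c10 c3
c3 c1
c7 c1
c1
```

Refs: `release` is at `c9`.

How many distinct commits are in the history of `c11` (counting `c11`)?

3

Walking parent pointers from c11: reachable set = {c1, c11, c7}.
That is 3 commits.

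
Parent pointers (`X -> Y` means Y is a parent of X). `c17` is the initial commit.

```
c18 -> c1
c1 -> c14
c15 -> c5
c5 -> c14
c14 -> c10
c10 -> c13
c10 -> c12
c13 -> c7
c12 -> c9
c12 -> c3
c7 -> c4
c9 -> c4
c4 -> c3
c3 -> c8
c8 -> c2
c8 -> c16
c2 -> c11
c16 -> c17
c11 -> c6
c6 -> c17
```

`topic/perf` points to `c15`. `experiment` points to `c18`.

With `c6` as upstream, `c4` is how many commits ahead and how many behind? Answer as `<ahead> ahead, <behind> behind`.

6 ahead, 0 behind

Reachable from c4: {c11, c16, c17, c2, c3, c4, c6, c8}.
Reachable from c6: {c17, c6}.
Only in c4's history (ahead): {c11, c16, c2, c3, c4, c8} — 6.
Only in c6's history (behind): {} — 0.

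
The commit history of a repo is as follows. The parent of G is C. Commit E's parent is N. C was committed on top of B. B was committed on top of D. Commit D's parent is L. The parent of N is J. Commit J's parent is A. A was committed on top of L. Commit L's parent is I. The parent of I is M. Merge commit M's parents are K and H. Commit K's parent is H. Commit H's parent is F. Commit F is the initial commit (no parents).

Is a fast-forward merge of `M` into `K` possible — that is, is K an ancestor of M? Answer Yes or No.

A fast-forward from K to M is possible iff K is an ancestor of M.
Ancestors of M: {F, H, K, M}.
K is among them, so fast-forward is possible.

Yes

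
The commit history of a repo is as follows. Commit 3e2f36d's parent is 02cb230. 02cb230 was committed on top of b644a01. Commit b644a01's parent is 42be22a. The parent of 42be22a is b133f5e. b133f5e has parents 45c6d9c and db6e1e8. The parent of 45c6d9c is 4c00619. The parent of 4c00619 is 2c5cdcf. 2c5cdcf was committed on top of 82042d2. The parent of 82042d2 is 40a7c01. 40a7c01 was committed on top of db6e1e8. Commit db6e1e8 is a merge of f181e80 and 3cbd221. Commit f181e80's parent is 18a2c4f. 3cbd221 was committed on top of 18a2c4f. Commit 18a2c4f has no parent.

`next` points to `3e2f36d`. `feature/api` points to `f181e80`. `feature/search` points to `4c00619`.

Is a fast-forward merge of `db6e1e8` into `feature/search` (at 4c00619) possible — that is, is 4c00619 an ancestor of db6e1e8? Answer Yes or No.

No

A fast-forward from 4c00619 to db6e1e8 is possible iff 4c00619 is an ancestor of db6e1e8.
Ancestors of db6e1e8: {18a2c4f, 3cbd221, db6e1e8, f181e80}.
4c00619 is not among them, so fast-forward is not possible.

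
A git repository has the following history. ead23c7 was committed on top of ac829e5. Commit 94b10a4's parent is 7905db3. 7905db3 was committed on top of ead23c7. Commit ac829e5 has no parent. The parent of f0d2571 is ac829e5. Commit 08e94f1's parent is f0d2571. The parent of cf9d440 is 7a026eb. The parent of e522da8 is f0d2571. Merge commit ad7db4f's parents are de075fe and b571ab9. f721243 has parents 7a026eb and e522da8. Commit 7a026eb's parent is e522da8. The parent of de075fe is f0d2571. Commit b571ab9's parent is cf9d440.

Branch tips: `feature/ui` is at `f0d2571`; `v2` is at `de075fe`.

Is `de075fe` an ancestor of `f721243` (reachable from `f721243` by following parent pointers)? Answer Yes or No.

Ancestors of f721243: {7a026eb, ac829e5, e522da8, f0d2571, f721243}.
de075fe is not in that set, so it is not an ancestor of f721243.

No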